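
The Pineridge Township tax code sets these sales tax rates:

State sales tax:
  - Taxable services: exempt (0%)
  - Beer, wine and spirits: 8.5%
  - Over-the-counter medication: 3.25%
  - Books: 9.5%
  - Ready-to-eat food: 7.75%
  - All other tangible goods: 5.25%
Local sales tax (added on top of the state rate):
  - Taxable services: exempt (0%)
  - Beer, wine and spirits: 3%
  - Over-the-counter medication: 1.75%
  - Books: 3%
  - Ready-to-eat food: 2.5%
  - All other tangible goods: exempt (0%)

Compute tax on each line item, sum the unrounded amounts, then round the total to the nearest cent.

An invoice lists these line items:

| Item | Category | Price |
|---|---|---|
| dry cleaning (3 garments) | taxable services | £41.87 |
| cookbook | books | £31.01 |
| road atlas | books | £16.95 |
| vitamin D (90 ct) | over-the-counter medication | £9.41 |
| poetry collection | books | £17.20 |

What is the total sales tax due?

Dry cleaning (3 garments) £41.87: taxable services → 0% + 0% local = 0% → £0.00
Cookbook £31.01: books → 9.5% + 3% local = 12.5% → £3.87625
Road atlas £16.95: books → 9.5% + 3% local = 12.5% → £2.11875
Vitamin D (90 ct) £9.41: over-the-counter medication → 3.25% + 1.75% local = 5% → £0.4705
Poetry collection £17.20: books → 9.5% + 3% local = 12.5% → £2.15
Unrounded tax sum = £8.6155 → £8.62

£8.62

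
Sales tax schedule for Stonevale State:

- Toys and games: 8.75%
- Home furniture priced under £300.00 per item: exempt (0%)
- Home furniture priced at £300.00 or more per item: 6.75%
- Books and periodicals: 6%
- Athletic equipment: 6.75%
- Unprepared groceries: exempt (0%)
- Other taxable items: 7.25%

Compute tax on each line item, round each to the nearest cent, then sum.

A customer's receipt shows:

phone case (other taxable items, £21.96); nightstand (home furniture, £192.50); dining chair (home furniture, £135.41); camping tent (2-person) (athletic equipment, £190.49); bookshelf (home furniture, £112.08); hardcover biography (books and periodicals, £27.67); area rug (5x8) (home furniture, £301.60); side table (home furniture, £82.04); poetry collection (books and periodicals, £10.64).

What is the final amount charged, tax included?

Phone case £21.96: other taxable items → 7.25% → £1.59
Nightstand £192.50: home furniture, under £300.00 → 0% → £0.00
Dining chair £135.41: home furniture, under £300.00 → 0% → £0.00
Camping tent (2-person) £190.49: athletic equipment → 6.75% → £12.86
Bookshelf £112.08: home furniture, under £300.00 → 0% → £0.00
Hardcover biography £27.67: books and periodicals → 6% → £1.66
Area rug (5x8) £301.60: home furniture, £300.00 or more → 6.75% → £20.36
Side table £82.04: home furniture, under £300.00 → 0% → £0.00
Poetry collection £10.64: books and periodicals → 6% → £0.64
Subtotal = £1074.39; tax = £37.11; total due = £1111.50

£1111.50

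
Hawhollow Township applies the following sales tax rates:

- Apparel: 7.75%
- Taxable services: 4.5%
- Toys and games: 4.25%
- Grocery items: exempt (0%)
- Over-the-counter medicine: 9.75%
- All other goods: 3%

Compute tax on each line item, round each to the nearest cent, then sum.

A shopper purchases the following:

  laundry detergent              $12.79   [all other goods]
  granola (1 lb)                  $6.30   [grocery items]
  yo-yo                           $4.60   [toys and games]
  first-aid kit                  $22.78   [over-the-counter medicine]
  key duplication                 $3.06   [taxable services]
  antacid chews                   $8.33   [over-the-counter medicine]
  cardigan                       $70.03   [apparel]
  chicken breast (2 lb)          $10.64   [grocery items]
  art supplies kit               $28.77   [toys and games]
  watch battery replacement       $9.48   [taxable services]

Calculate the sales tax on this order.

$10.83

Laundry detergent $12.79: all other goods → 3% → $0.38
Granola (1 lb) $6.30: grocery items → 0% → $0.00
Yo-yo $4.60: toys and games → 4.25% → $0.20
First-aid kit $22.78: over-the-counter medicine → 9.75% → $2.22
Key duplication $3.06: taxable services → 4.5% → $0.14
Antacid chews $8.33: over-the-counter medicine → 9.75% → $0.81
Cardigan $70.03: apparel → 7.75% → $5.43
Chicken breast (2 lb) $10.64: grocery items → 0% → $0.00
Art supplies kit $28.77: toys and games → 4.25% → $1.22
Watch battery replacement $9.48: taxable services → 4.5% → $0.43
Total tax = $0.38 + $0.20 + $2.22 + $0.14 + $0.81 + $5.43 + $1.22 + $0.43 = $10.83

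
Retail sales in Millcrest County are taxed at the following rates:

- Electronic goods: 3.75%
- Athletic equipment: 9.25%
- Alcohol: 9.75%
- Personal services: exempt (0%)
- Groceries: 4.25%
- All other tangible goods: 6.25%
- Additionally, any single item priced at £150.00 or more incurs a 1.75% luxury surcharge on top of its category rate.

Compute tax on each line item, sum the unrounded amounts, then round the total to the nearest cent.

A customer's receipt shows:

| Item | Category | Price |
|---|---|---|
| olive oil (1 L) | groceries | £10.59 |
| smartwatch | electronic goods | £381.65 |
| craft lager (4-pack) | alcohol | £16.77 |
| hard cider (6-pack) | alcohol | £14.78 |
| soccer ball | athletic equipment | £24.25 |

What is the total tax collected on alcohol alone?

Craft lager (4-pack) £16.77: alcohol → 9.75% → £1.635075
Hard cider (6-pack) £14.78: alcohol → 9.75% → £1.44105
Tax on alcohol: unrounded sum = £3.076125 → £3.08

£3.08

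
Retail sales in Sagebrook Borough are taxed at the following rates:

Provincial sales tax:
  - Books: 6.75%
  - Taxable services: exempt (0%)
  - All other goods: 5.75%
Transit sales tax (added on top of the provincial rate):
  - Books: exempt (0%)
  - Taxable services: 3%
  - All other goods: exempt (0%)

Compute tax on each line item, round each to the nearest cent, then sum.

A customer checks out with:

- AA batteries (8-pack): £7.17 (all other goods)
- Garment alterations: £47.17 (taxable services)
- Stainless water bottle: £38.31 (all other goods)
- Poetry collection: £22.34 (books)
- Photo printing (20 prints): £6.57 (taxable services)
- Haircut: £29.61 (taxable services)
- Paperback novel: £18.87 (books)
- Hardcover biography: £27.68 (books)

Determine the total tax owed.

AA batteries (8-pack) £7.17: all other goods → 5.75% + 0% transit = 5.75% → £0.41
Garment alterations £47.17: taxable services → 0% + 3% transit = 3% → £1.42
Stainless water bottle £38.31: all other goods → 5.75% + 0% transit = 5.75% → £2.20
Poetry collection £22.34: books → 6.75% + 0% transit = 6.75% → £1.51
Photo printing (20 prints) £6.57: taxable services → 0% + 3% transit = 3% → £0.20
Haircut £29.61: taxable services → 0% + 3% transit = 3% → £0.89
Paperback novel £18.87: books → 6.75% + 0% transit = 6.75% → £1.27
Hardcover biography £27.68: books → 6.75% + 0% transit = 6.75% → £1.87
Total tax = £0.41 + £1.42 + £2.20 + £1.51 + £0.20 + £0.89 + £1.27 + £1.87 = £9.77

£9.77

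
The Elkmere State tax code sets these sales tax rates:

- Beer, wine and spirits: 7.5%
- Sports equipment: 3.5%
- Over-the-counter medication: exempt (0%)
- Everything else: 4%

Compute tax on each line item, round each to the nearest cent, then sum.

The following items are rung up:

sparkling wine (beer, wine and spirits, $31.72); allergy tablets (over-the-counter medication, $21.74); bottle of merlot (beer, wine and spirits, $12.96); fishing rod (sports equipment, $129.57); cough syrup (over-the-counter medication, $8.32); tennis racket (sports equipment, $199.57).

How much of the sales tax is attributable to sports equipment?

Fishing rod $129.57: sports equipment → 3.5% → $4.53
Tennis racket $199.57: sports equipment → 3.5% → $6.98
Tax on sports equipment = $4.53 + $6.98 = $11.51

$11.51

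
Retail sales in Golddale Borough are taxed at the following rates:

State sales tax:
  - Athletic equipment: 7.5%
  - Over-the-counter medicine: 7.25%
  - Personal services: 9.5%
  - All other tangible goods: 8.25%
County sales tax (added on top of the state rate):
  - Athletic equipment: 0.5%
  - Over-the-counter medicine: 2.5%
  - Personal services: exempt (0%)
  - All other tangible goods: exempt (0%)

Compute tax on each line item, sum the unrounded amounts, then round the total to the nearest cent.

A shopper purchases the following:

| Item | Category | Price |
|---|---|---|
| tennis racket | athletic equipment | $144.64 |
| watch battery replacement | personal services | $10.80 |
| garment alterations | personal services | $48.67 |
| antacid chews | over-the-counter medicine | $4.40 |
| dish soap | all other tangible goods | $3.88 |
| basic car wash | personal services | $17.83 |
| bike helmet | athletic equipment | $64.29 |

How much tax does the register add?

$24.81

Tennis racket $144.64: athletic equipment → 7.5% + 0.5% county = 8% → $11.5712
Watch battery replacement $10.80: personal services → 9.5% + 0% county = 9.5% → $1.026
Garment alterations $48.67: personal services → 9.5% + 0% county = 9.5% → $4.62365
Antacid chews $4.40: over-the-counter medicine → 7.25% + 2.5% county = 9.75% → $0.429
Dish soap $3.88: all other tangible goods → 8.25% + 0% county = 8.25% → $0.3201
Basic car wash $17.83: personal services → 9.5% + 0% county = 9.5% → $1.69385
Bike helmet $64.29: athletic equipment → 7.5% + 0.5% county = 8% → $5.1432
Unrounded tax sum = $24.807 → $24.81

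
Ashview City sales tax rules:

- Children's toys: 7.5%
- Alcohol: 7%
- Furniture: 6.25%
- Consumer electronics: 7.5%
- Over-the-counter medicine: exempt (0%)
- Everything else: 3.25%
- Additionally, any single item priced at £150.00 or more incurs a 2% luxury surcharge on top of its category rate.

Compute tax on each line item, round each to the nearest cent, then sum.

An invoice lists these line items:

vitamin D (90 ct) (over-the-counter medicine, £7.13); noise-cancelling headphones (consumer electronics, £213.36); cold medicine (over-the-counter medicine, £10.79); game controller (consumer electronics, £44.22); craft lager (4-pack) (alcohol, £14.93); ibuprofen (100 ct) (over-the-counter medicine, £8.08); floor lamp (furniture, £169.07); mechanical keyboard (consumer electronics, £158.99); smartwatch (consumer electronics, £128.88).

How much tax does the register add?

£63.36

Vitamin D (90 ct) £7.13: over-the-counter medicine → 0% → £0.00
Noise-cancelling headphones £213.36: consumer electronics → 7.5% + 2% surcharge = 9.5% → £20.27
Cold medicine £10.79: over-the-counter medicine → 0% → £0.00
Game controller £44.22: consumer electronics → 7.5% → £3.32
Craft lager (4-pack) £14.93: alcohol → 7% → £1.05
Ibuprofen (100 ct) £8.08: over-the-counter medicine → 0% → £0.00
Floor lamp £169.07: furniture → 6.25% + 2% surcharge = 8.25% → £13.95
Mechanical keyboard £158.99: consumer electronics → 7.5% + 2% surcharge = 9.5% → £15.10
Smartwatch £128.88: consumer electronics → 7.5% → £9.67
Total tax = £20.27 + £3.32 + £1.05 + £13.95 + £15.10 + £9.67 = £63.36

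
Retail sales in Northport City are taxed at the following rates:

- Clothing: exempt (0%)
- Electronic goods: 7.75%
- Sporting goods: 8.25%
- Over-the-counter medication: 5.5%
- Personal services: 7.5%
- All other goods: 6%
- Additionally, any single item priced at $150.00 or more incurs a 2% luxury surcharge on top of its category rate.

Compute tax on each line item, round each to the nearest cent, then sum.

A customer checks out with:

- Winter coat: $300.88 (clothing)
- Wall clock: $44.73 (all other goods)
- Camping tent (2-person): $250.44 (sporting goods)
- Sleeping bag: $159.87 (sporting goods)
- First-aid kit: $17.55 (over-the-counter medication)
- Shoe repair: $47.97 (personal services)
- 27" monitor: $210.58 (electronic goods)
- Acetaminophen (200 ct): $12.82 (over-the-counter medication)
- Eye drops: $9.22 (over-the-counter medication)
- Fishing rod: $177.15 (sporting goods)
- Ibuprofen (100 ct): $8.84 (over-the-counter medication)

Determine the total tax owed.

Winter coat $300.88: clothing → 0% + 2% surcharge = 2% → $6.02
Wall clock $44.73: all other goods → 6% → $2.68
Camping tent (2-person) $250.44: sporting goods → 8.25% + 2% surcharge = 10.25% → $25.67
Sleeping bag $159.87: sporting goods → 8.25% + 2% surcharge = 10.25% → $16.39
First-aid kit $17.55: over-the-counter medication → 5.5% → $0.97
Shoe repair $47.97: personal services → 7.5% → $3.60
27" monitor $210.58: electronic goods → 7.75% + 2% surcharge = 9.75% → $20.53
Acetaminophen (200 ct) $12.82: over-the-counter medication → 5.5% → $0.71
Eye drops $9.22: over-the-counter medication → 5.5% → $0.51
Fishing rod $177.15: sporting goods → 8.25% + 2% surcharge = 10.25% → $18.16
Ibuprofen (100 ct) $8.84: over-the-counter medication → 5.5% → $0.49
Total tax = $6.02 + $2.68 + $25.67 + $16.39 + $0.97 + $3.60 + $20.53 + $0.71 + $0.51 + $18.16 + $0.49 = $95.73

$95.73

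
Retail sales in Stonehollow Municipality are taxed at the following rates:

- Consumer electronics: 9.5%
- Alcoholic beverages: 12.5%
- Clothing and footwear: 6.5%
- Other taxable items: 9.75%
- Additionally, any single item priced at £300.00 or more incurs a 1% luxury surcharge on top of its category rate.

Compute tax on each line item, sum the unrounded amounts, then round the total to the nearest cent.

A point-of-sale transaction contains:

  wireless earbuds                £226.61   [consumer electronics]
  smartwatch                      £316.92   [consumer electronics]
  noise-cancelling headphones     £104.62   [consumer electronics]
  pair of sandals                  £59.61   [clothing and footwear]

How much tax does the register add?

Wireless earbuds £226.61: consumer electronics → 9.5% → £21.52795
Smartwatch £316.92: consumer electronics → 9.5% + 1% surcharge = 10.5% → £33.2766
Noise-cancelling headphones £104.62: consumer electronics → 9.5% → £9.9389
Pair of sandals £59.61: clothing and footwear → 6.5% → £3.87465
Unrounded tax sum = £68.6181 → £68.62

£68.62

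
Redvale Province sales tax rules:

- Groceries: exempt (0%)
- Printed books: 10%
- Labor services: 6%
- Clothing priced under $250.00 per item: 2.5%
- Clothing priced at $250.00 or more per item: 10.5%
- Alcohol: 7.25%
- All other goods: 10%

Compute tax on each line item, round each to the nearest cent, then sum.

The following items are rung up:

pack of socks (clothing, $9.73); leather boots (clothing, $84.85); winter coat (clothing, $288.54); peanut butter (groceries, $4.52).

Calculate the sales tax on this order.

Pack of socks $9.73: clothing, under $250.00 → 2.5% → $0.24
Leather boots $84.85: clothing, under $250.00 → 2.5% → $2.12
Winter coat $288.54: clothing, $250.00 or more → 10.5% → $30.30
Peanut butter $4.52: groceries → 0% → $0.00
Total tax = $0.24 + $2.12 + $30.30 = $32.66

$32.66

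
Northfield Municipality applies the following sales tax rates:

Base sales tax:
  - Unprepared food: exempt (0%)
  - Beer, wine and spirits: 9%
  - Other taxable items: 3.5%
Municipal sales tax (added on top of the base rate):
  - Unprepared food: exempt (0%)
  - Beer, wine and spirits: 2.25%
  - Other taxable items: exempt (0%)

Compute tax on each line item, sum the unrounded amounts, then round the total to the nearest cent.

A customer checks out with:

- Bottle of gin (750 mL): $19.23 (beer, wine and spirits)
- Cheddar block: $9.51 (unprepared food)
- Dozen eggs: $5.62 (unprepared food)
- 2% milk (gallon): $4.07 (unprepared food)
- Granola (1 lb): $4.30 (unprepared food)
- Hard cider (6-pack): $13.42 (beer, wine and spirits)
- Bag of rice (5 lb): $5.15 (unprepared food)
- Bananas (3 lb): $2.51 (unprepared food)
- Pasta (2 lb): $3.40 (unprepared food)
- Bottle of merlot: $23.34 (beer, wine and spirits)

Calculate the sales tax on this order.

Bottle of gin (750 mL) $19.23: beer, wine and spirits → 9% + 2.25% municipal = 11.25% → $2.163375
Cheddar block $9.51: unprepared food → 0% + 0% municipal = 0% → $0.00
Dozen eggs $5.62: unprepared food → 0% + 0% municipal = 0% → $0.00
2% milk (gallon) $4.07: unprepared food → 0% + 0% municipal = 0% → $0.00
Granola (1 lb) $4.30: unprepared food → 0% + 0% municipal = 0% → $0.00
Hard cider (6-pack) $13.42: beer, wine and spirits → 9% + 2.25% municipal = 11.25% → $1.50975
Bag of rice (5 lb) $5.15: unprepared food → 0% + 0% municipal = 0% → $0.00
Bananas (3 lb) $2.51: unprepared food → 0% + 0% municipal = 0% → $0.00
Pasta (2 lb) $3.40: unprepared food → 0% + 0% municipal = 0% → $0.00
Bottle of merlot $23.34: beer, wine and spirits → 9% + 2.25% municipal = 11.25% → $2.62575
Unrounded tax sum = $6.298875 → $6.30

$6.30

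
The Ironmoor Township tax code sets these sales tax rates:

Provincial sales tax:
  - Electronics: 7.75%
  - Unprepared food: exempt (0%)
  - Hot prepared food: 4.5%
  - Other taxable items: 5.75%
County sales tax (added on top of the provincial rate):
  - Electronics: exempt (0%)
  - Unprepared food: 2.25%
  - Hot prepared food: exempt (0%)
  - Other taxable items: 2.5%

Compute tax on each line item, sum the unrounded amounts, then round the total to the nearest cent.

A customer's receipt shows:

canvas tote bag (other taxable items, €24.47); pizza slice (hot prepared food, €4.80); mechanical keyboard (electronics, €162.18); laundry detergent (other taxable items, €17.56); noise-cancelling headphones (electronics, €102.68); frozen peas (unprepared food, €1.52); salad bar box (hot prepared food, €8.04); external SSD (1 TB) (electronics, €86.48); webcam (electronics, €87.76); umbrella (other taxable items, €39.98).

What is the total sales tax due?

€41.41

Canvas tote bag €24.47: other taxable items → 5.75% + 2.5% county = 8.25% → €2.018775
Pizza slice €4.80: hot prepared food → 4.5% + 0% county = 4.5% → €0.216
Mechanical keyboard €162.18: electronics → 7.75% + 0% county = 7.75% → €12.56895
Laundry detergent €17.56: other taxable items → 5.75% + 2.5% county = 8.25% → €1.4487
Noise-cancelling headphones €102.68: electronics → 7.75% + 0% county = 7.75% → €7.9577
Frozen peas €1.52: unprepared food → 0% + 2.25% county = 2.25% → €0.0342
Salad bar box €8.04: hot prepared food → 4.5% + 0% county = 4.5% → €0.3618
External SSD (1 TB) €86.48: electronics → 7.75% + 0% county = 7.75% → €6.7022
Webcam €87.76: electronics → 7.75% + 0% county = 7.75% → €6.8014
Umbrella €39.98: other taxable items → 5.75% + 2.5% county = 8.25% → €3.29835
Unrounded tax sum = €41.408075 → €41.41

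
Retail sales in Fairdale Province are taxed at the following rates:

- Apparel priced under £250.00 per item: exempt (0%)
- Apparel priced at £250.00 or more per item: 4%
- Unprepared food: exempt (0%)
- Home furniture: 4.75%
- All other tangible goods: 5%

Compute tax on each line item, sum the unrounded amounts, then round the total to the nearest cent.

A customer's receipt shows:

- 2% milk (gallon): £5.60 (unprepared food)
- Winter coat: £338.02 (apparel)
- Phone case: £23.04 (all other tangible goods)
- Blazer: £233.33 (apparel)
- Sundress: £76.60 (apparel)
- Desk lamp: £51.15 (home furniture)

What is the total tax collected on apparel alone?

£13.52

Winter coat £338.02: apparel, £250.00 or more → 4% → £13.5208
Blazer £233.33: apparel, under £250.00 → 0% → £0.00
Sundress £76.60: apparel, under £250.00 → 0% → £0.00
Tax on apparel: unrounded sum = £13.5208 → £13.52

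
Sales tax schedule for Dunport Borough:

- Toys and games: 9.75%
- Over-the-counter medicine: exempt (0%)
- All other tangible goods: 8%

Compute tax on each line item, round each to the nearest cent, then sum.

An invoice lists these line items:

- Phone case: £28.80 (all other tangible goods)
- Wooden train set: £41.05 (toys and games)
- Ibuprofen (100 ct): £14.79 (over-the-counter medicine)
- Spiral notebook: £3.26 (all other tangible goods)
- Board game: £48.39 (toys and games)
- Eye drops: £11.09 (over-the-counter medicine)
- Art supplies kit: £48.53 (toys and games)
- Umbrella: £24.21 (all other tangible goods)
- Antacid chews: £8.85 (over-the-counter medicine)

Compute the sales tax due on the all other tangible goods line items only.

£4.50

Phone case £28.80: all other tangible goods → 8% → £2.30
Spiral notebook £3.26: all other tangible goods → 8% → £0.26
Umbrella £24.21: all other tangible goods → 8% → £1.94
Tax on all other tangible goods = £2.30 + £0.26 + £1.94 = £4.50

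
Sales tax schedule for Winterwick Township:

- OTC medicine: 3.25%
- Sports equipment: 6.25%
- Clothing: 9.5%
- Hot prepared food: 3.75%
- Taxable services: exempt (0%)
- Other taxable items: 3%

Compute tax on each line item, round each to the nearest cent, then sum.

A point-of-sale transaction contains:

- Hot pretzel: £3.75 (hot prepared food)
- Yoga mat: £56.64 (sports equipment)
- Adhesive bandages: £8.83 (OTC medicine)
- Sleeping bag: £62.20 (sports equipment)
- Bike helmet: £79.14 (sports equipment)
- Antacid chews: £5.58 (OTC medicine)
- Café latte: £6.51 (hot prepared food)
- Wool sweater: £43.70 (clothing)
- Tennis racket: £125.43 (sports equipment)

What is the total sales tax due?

£25.22

Hot pretzel £3.75: hot prepared food → 3.75% → £0.14
Yoga mat £56.64: sports equipment → 6.25% → £3.54
Adhesive bandages £8.83: OTC medicine → 3.25% → £0.29
Sleeping bag £62.20: sports equipment → 6.25% → £3.89
Bike helmet £79.14: sports equipment → 6.25% → £4.95
Antacid chews £5.58: OTC medicine → 3.25% → £0.18
Café latte £6.51: hot prepared food → 3.75% → £0.24
Wool sweater £43.70: clothing → 9.5% → £4.15
Tennis racket £125.43: sports equipment → 6.25% → £7.84
Total tax = £0.14 + £3.54 + £0.29 + £3.89 + £4.95 + £0.18 + £0.24 + £4.15 + £7.84 = £25.22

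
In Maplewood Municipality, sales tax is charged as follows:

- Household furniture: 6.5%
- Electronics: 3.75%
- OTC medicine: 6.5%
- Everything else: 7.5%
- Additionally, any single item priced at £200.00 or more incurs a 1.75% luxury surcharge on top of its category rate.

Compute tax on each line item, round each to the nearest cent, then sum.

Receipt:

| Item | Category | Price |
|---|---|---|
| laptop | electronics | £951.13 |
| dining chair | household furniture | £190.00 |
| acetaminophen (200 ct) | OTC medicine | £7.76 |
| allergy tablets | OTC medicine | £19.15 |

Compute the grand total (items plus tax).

Laptop £951.13: electronics → 3.75% + 1.75% surcharge = 5.5% → £52.31
Dining chair £190.00: household furniture → 6.5% → £12.35
Acetaminophen (200 ct) £7.76: OTC medicine → 6.5% → £0.50
Allergy tablets £19.15: OTC medicine → 6.5% → £1.24
Subtotal = £1168.04; tax = £66.40; total due = £1234.44

£1234.44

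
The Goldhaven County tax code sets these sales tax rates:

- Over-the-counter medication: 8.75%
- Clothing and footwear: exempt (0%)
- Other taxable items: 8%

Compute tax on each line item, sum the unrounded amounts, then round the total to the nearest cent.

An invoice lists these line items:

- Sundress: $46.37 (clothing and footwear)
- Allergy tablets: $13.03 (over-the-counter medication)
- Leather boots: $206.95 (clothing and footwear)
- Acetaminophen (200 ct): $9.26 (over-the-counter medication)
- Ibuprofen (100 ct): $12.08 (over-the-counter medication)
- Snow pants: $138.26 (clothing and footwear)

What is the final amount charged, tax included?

$428.96

Sundress $46.37: clothing and footwear → 0% → $0.00
Allergy tablets $13.03: over-the-counter medication → 8.75% → $1.140125
Leather boots $206.95: clothing and footwear → 0% → $0.00
Acetaminophen (200 ct) $9.26: over-the-counter medication → 8.75% → $0.81025
Ibuprofen (100 ct) $12.08: over-the-counter medication → 8.75% → $1.057
Snow pants $138.26: clothing and footwear → 0% → $0.00
Subtotal = $425.95; unrounded tax = $3.007375 → $3.01; total due = $428.96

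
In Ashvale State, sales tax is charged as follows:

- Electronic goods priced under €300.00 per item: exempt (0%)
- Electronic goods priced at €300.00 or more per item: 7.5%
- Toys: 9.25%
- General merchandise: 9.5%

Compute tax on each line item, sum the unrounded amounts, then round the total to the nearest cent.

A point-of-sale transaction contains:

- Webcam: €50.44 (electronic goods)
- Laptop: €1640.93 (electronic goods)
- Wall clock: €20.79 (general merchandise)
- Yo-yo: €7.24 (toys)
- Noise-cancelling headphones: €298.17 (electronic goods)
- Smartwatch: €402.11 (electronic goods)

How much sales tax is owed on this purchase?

Webcam €50.44: electronic goods, under €300.00 → 0% → €0.00
Laptop €1640.93: electronic goods, €300.00 or more → 7.5% → €123.06975
Wall clock €20.79: general merchandise → 9.5% → €1.97505
Yo-yo €7.24: toys → 9.25% → €0.6697
Noise-cancelling headphones €298.17: electronic goods, under €300.00 → 0% → €0.00
Smartwatch €402.11: electronic goods, €300.00 or more → 7.5% → €30.15825
Unrounded tax sum = €155.87275 → €155.87

€155.87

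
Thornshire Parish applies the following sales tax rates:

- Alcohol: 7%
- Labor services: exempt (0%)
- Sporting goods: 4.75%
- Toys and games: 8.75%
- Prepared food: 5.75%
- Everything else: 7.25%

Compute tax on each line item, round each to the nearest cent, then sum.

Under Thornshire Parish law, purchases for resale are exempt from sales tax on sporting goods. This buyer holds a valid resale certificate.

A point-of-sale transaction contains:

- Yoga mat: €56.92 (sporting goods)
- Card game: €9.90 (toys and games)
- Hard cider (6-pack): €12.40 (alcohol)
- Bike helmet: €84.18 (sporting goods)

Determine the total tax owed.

Yoga mat €56.92: sporting goods, buyer-exempt → 0% → €0.00
Card game €9.90: toys and games → 8.75% → €0.87
Hard cider (6-pack) €12.40: alcohol → 7% → €0.87
Bike helmet €84.18: sporting goods, buyer-exempt → 0% → €0.00
Total tax = €0.87 + €0.87 = €1.74

€1.74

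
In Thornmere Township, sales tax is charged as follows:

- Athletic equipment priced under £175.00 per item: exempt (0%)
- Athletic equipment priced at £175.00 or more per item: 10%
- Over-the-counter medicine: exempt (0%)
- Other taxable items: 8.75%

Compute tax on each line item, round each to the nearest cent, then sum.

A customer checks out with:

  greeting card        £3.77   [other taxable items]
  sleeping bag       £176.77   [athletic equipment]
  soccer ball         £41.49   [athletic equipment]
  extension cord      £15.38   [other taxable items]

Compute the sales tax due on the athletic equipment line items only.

Sleeping bag £176.77: athletic equipment, £175.00 or more → 10% → £17.68
Soccer ball £41.49: athletic equipment, under £175.00 → 0% → £0.00
Tax on athletic equipment = £17.68 + £0.00 = £17.68

£17.68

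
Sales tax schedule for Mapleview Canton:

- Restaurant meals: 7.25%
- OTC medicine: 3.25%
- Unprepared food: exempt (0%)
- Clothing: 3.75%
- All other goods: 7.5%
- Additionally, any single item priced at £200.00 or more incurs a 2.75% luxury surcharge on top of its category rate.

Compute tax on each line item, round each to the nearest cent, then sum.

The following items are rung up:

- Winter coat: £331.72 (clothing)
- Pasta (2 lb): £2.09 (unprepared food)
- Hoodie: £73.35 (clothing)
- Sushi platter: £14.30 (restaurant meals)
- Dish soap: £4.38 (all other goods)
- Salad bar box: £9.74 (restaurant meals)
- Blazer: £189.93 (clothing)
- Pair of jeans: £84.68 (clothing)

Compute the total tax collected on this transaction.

£36.69

Winter coat £331.72: clothing → 3.75% + 2.75% surcharge = 6.5% → £21.56
Pasta (2 lb) £2.09: unprepared food → 0% → £0.00
Hoodie £73.35: clothing → 3.75% → £2.75
Sushi platter £14.30: restaurant meals → 7.25% → £1.04
Dish soap £4.38: all other goods → 7.5% → £0.33
Salad bar box £9.74: restaurant meals → 7.25% → £0.71
Blazer £189.93: clothing → 3.75% → £7.12
Pair of jeans £84.68: clothing → 3.75% → £3.18
Total tax = £21.56 + £2.75 + £1.04 + £0.33 + £0.71 + £7.12 + £3.18 = £36.69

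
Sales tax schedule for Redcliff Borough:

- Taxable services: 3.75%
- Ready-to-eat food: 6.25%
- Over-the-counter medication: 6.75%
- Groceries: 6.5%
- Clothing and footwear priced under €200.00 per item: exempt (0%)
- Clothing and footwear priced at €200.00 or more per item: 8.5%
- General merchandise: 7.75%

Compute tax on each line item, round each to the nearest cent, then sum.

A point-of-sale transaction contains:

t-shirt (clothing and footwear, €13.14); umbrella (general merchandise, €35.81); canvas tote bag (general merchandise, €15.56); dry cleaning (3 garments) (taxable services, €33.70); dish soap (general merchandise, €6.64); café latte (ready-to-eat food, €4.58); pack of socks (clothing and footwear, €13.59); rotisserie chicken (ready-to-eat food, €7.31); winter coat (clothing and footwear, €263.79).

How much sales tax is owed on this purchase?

€28.93

T-shirt €13.14: clothing and footwear, under €200.00 → 0% → €0.00
Umbrella €35.81: general merchandise → 7.75% → €2.78
Canvas tote bag €15.56: general merchandise → 7.75% → €1.21
Dry cleaning (3 garments) €33.70: taxable services → 3.75% → €1.26
Dish soap €6.64: general merchandise → 7.75% → €0.51
Café latte €4.58: ready-to-eat food → 6.25% → €0.29
Pack of socks €13.59: clothing and footwear, under €200.00 → 0% → €0.00
Rotisserie chicken €7.31: ready-to-eat food → 6.25% → €0.46
Winter coat €263.79: clothing and footwear, €200.00 or more → 8.5% → €22.42
Total tax = €2.78 + €1.21 + €1.26 + €0.51 + €0.29 + €0.46 + €22.42 = €28.93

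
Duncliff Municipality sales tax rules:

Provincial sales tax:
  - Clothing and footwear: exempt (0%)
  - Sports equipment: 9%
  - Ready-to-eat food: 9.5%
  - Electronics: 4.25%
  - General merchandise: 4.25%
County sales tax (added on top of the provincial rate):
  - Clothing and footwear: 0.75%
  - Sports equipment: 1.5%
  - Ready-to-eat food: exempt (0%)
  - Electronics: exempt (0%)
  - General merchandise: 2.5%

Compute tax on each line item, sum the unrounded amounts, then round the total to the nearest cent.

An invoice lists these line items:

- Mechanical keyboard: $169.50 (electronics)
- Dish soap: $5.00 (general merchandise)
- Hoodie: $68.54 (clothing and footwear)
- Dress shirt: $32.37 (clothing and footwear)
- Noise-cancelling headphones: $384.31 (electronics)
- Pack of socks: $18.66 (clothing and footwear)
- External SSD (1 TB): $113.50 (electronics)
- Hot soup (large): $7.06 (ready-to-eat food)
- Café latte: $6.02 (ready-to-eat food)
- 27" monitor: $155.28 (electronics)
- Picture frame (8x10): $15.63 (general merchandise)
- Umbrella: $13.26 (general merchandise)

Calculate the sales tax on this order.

Mechanical keyboard $169.50: electronics → 4.25% + 0% county = 4.25% → $7.20375
Dish soap $5.00: general merchandise → 4.25% + 2.5% county = 6.75% → $0.3375
Hoodie $68.54: clothing and footwear → 0% + 0.75% county = 0.75% → $0.51405
Dress shirt $32.37: clothing and footwear → 0% + 0.75% county = 0.75% → $0.242775
Noise-cancelling headphones $384.31: electronics → 4.25% + 0% county = 4.25% → $16.333175
Pack of socks $18.66: clothing and footwear → 0% + 0.75% county = 0.75% → $0.13995
External SSD (1 TB) $113.50: electronics → 4.25% + 0% county = 4.25% → $4.82375
Hot soup (large) $7.06: ready-to-eat food → 9.5% + 0% county = 9.5% → $0.6707
Café latte $6.02: ready-to-eat food → 9.5% + 0% county = 9.5% → $0.5719
27" monitor $155.28: electronics → 4.25% + 0% county = 4.25% → $6.5994
Picture frame (8x10) $15.63: general merchandise → 4.25% + 2.5% county = 6.75% → $1.055025
Umbrella $13.26: general merchandise → 4.25% + 2.5% county = 6.75% → $0.89505
Unrounded tax sum = $39.387025 → $39.39

$39.39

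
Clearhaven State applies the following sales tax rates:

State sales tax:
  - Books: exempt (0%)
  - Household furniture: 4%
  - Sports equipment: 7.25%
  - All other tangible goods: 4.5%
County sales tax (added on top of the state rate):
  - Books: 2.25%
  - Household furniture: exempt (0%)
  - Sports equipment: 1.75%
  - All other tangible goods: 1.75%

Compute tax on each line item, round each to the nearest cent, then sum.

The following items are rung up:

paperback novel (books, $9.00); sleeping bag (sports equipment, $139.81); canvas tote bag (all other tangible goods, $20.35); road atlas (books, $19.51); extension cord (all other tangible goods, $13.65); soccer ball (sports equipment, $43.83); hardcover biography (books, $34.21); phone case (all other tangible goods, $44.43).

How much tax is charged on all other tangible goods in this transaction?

$4.90

Canvas tote bag $20.35: all other tangible goods → 4.5% + 1.75% county = 6.25% → $1.27
Extension cord $13.65: all other tangible goods → 4.5% + 1.75% county = 6.25% → $0.85
Phone case $44.43: all other tangible goods → 4.5% + 1.75% county = 6.25% → $2.78
Tax on all other tangible goods = $1.27 + $0.85 + $2.78 = $4.90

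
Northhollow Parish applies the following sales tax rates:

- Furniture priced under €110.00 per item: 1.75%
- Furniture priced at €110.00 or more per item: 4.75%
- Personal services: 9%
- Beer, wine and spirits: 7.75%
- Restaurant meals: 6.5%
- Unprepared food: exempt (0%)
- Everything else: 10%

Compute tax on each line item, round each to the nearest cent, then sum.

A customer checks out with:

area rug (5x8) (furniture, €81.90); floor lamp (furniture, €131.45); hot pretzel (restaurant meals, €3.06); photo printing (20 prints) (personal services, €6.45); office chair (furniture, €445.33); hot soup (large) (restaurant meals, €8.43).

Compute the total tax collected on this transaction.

€30.15

Area rug (5x8) €81.90: furniture, under €110.00 → 1.75% → €1.43
Floor lamp €131.45: furniture, €110.00 or more → 4.75% → €6.24
Hot pretzel €3.06: restaurant meals → 6.5% → €0.20
Photo printing (20 prints) €6.45: personal services → 9% → €0.58
Office chair €445.33: furniture, €110.00 or more → 4.75% → €21.15
Hot soup (large) €8.43: restaurant meals → 6.5% → €0.55
Total tax = €1.43 + €6.24 + €0.20 + €0.58 + €21.15 + €0.55 = €30.15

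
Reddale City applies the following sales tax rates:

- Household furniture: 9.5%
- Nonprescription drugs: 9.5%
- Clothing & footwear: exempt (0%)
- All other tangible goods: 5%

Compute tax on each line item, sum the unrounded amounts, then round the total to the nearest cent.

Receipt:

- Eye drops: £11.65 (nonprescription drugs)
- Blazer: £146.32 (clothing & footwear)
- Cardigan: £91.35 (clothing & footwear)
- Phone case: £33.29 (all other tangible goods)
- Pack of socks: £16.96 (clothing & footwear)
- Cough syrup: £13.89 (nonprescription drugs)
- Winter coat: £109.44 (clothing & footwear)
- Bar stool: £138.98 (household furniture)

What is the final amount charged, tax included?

Eye drops £11.65: nonprescription drugs → 9.5% → £1.10675
Blazer £146.32: clothing & footwear → 0% → £0.00
Cardigan £91.35: clothing & footwear → 0% → £0.00
Phone case £33.29: all other tangible goods → 5% → £1.6645
Pack of socks £16.96: clothing & footwear → 0% → £0.00
Cough syrup £13.89: nonprescription drugs → 9.5% → £1.31955
Winter coat £109.44: clothing & footwear → 0% → £0.00
Bar stool £138.98: household furniture → 9.5% → £13.2031
Subtotal = £561.88; unrounded tax = £17.2939 → £17.29; total due = £579.17

£579.17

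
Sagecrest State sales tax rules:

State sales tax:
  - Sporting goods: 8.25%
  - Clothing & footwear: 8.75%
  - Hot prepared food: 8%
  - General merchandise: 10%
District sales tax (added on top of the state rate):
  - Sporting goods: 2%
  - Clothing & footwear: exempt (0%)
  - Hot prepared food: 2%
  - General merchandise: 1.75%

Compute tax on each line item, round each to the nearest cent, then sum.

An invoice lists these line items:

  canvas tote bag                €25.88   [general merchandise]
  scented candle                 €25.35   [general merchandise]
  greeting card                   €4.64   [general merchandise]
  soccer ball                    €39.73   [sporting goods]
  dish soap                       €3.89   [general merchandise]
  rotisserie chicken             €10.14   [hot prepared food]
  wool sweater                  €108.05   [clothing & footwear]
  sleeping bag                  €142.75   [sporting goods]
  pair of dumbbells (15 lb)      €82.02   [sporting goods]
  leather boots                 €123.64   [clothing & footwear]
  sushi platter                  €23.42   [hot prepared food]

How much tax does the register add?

Canvas tote bag €25.88: general merchandise → 10% + 1.75% district = 11.75% → €3.04
Scented candle €25.35: general merchandise → 10% + 1.75% district = 11.75% → €2.98
Greeting card €4.64: general merchandise → 10% + 1.75% district = 11.75% → €0.55
Soccer ball €39.73: sporting goods → 8.25% + 2% district = 10.25% → €4.07
Dish soap €3.89: general merchandise → 10% + 1.75% district = 11.75% → €0.46
Rotisserie chicken €10.14: hot prepared food → 8% + 2% district = 10% → €1.01
Wool sweater €108.05: clothing & footwear → 8.75% + 0% district = 8.75% → €9.45
Sleeping bag €142.75: sporting goods → 8.25% + 2% district = 10.25% → €14.63
Pair of dumbbells (15 lb) €82.02: sporting goods → 8.25% + 2% district = 10.25% → €8.41
Leather boots €123.64: clothing & footwear → 8.75% + 0% district = 8.75% → €10.82
Sushi platter €23.42: hot prepared food → 8% + 2% district = 10% → €2.34
Total tax = €3.04 + €2.98 + €0.55 + €4.07 + €0.46 + €1.01 + €9.45 + €14.63 + €8.41 + €10.82 + €2.34 = €57.76

€57.76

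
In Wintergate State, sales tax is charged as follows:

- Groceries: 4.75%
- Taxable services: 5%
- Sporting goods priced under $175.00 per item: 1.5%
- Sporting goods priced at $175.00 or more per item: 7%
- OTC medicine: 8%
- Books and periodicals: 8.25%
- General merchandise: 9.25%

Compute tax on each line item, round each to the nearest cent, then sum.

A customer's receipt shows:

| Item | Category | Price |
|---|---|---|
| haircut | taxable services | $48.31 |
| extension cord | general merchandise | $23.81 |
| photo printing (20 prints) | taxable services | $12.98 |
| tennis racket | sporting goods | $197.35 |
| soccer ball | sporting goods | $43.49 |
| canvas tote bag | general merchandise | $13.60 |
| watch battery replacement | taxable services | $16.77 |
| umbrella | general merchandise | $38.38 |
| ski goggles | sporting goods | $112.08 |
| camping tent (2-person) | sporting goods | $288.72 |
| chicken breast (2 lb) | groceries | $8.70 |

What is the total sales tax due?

$47.68

Haircut $48.31: taxable services → 5% → $2.42
Extension cord $23.81: general merchandise → 9.25% → $2.20
Photo printing (20 prints) $12.98: taxable services → 5% → $0.65
Tennis racket $197.35: sporting goods, $175.00 or more → 7% → $13.81
Soccer ball $43.49: sporting goods, under $175.00 → 1.5% → $0.65
Canvas tote bag $13.60: general merchandise → 9.25% → $1.26
Watch battery replacement $16.77: taxable services → 5% → $0.84
Umbrella $38.38: general merchandise → 9.25% → $3.55
Ski goggles $112.08: sporting goods, under $175.00 → 1.5% → $1.68
Camping tent (2-person) $288.72: sporting goods, $175.00 or more → 7% → $20.21
Chicken breast (2 lb) $8.70: groceries → 4.75% → $0.41
Total tax = $2.42 + $2.20 + $0.65 + $13.81 + $0.65 + $1.26 + $0.84 + $3.55 + $1.68 + $20.21 + $0.41 = $47.68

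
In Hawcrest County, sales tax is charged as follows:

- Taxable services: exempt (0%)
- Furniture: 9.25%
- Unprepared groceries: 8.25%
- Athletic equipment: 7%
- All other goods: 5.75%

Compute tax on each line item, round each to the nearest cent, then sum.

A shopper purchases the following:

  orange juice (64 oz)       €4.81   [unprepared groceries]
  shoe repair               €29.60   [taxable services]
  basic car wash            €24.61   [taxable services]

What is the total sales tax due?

€0.40

Orange juice (64 oz) €4.81: unprepared groceries → 8.25% → €0.40
Shoe repair €29.60: taxable services → 0% → €0.00
Basic car wash €24.61: taxable services → 0% → €0.00
Total tax = €0.40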